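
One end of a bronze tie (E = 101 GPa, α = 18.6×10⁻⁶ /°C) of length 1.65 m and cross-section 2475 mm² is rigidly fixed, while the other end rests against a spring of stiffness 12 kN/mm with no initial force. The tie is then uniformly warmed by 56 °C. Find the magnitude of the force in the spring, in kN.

If the spring were absent the tie would lengthen by αΔT L = 18.6×10⁻⁶ × 56 × 1650 = 1.719 mm.
Let P be the compressive force at the spring. The tie shortens elastically by PL/(AE) and the spring compresses by P/k; together these equal δ_free.
So P = δ_free / [L/(AE) + 1/k] = 1.719 / [ 1650/(2475×101×10³) + 1/(12×10³) ].
P = 1.719 / 8.993×10⁻⁵ = 19110 N.

P ≈ 19.1 kN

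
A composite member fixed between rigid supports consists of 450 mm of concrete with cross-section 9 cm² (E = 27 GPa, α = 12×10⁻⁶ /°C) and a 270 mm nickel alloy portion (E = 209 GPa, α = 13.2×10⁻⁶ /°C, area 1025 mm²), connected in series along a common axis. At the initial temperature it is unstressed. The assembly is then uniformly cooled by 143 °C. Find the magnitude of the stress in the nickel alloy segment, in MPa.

Free thermal contraction of the whole bar: Σ αᵢΔT Lᵢ = 12×10⁻⁶×143×450 + 13.2×10⁻⁶×143×270 = 1.282 mm.
The walls prevent any net length change, so an axial force P (same in every segment) develops. Compatibility: P · Σ Lᵢ/(AᵢEᵢ) = δ_free.
The series flexibility is Σ Lᵢ/(AᵢEᵢ) = 450/(900×27×10³) + 270/(1025×209×10³) = 1.978×10⁻⁵ mm/N.
P = 1.282 / 1.978×10⁻⁵ = 64810 N = 64.81 kN, tensile.
σ_{nickel alloy} = P / A = 64810 / 1025 = 63.23 MPa.

σ ≈ 63.2 MPa (tensile)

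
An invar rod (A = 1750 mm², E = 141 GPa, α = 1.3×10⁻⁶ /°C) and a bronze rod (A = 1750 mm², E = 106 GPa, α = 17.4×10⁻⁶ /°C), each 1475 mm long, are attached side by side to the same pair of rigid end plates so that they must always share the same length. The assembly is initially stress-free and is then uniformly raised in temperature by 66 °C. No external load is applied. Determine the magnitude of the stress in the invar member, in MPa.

Equilibrium of a rigid end plate with no external load gives equal and opposite internal forces ±P in the two members. Since α_{bronze} > α_{invar}, heating drives the bronze into compression and the invar into tension.
Compatibility of the two members (thermal + elastic change equal): (α₁ − α₂)ΔT = P·[1/(A₁E₁) + 1/(A₂E₂)].
|α₁ − α₂|·ΔT = 16.1×10⁻⁶ × 66 = 0.001063.
1/(A₁E₁) + 1/(A₂E₂) = 1/(1750×141×10³) + 1/(1750×106×10³) = 9.444×10⁻⁹ N⁻¹.
P = 0.001063 / 9.444×10⁻⁹ = 112500 N = 112.5 kN.
σ_{invar} = P/A₁ = 112500/1750 = 64.3 MPa, tensile.

σ ≈ 64.3 MPa (tensile)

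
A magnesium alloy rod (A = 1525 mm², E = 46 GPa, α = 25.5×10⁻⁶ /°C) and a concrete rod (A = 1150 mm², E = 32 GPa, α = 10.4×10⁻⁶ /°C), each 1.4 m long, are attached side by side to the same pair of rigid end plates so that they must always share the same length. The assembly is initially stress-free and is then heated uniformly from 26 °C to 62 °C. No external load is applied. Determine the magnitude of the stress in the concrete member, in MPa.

σ ≈ 11.4 MPa (tensile)

The magnesium alloy has the larger α, so on heating it would change length more than the concrete if both were free. The rigid plates force a common final length, so the magnesium alloy is put into compression and the concrete into tension, with equal and opposite forces P (no external load).
Setting the final lengths equal and cancelling L: (α₁ − α₂)ΔT = P/(A₁E₁) + P/(A₂E₂).
|α₁ − α₂|·ΔT = 15.1×10⁻⁶ × 36 = 0.0005436.
1/(A₁E₁) + 1/(A₂E₂) = 1/(1525×46×10³) + 1/(1150×32×10³) = 4.143×10⁻⁸ N⁻¹.
P = 0.0005436 / 4.143×10⁻⁸ = 13120 N = 13.12 kN.
σ_{concrete} = P/A₂ = 13120/1150 = 11.41 MPa, tensile.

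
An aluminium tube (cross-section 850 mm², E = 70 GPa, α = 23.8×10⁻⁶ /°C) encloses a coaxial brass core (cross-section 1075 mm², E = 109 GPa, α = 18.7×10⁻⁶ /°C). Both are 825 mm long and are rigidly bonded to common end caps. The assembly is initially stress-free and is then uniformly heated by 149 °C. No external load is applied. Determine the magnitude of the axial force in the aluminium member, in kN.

P ≈ 30 kN (compressive in the aluminium)

The aluminium has the larger α, so on heating it would change length more than the brass if both were free. The rigid plates force a common final length, so the aluminium is put into compression and the brass into tension, with equal and opposite forces P (no external load).
Setting the final lengths equal and cancelling L: (α₁ − α₂)ΔT = P/(A₁E₁) + P/(A₂E₂).
|α₁ − α₂|·ΔT = 5.1×10⁻⁶ × 149 = 0.0007599.
1/(A₁E₁) + 1/(A₂E₂) = 1/(850×70×10³) + 1/(1075×109×10³) = 2.534×10⁻⁸ N⁻¹.
P = 0.0007599 / 2.534×10⁻⁸ = 29990 N = 29.99 kN.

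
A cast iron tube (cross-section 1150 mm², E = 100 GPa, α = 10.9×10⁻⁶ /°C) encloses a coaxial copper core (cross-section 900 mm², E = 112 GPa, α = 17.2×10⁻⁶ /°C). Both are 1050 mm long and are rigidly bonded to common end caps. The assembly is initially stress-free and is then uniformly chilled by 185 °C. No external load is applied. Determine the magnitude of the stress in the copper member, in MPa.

Both members must finish at the same length. With the larger α, the copper tends to over-contract; the plates restrain it, putting the copper in tension and the cast iron in compression. With no external load the two internal forces are equal and opposite, magnitude P.
Equating the net (thermal + elastic) strains gives |α₁ − α₂|·ΔT = P·[1/(A₁E₁) + 1/(A₂E₂)].
|α₁ − α₂|·ΔT = 6.3×10⁻⁶ × 185 = 0.001165.
1/(A₁E₁) + 1/(A₂E₂) = 1/(1150×100×10³) + 1/(900×112×10³) = 1.862×10⁻⁸ N⁻¹.
P = 0.001165 / 1.862×10⁻⁸ = 62610 N = 62.61 kN.
σ_{copper} = P/A₂ = 62610/900 = 69.56 MPa, tensile.

σ ≈ 69.6 MPa (tensile)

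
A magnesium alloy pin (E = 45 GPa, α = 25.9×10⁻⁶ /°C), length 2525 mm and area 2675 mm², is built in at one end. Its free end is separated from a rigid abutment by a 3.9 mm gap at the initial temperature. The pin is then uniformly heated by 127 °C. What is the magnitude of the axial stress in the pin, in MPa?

If the wall were absent the pin would grow by αΔT L = 25.9×10⁻⁶ × 127 × 2525 = 8.305 mm.
This exceeds the 3.9 mm gap, so the wall pushes back. The portion of expansion that must be recovered elastically is δ_free − gap = 8.305 − 3.9 = 4.405 mm.
Compatibility: PL/(AE) = 4.405 mm, so σ = P/A = E × (4.405/2525) = 78.51 MPa.

σ ≈ 78.5 MPa (compressive)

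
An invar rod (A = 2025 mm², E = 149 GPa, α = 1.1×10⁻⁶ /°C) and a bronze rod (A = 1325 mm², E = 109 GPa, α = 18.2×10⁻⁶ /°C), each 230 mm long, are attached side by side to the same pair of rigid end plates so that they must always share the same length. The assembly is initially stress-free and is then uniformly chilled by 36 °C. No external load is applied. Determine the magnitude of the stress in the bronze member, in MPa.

The bronze has the larger α, so on cooling it would change length more than the invar if both were free. The rigid plates force a common final length, so the bronze is put into tension and the invar into compression, with equal and opposite forces P (no external load).
Equating the net (thermal + elastic) strains gives |α₁ − α₂|·ΔT = P·[1/(A₁E₁) + 1/(A₂E₂)].
|α₁ − α₂|·ΔT = 17.1×10⁻⁶ × 36 = 0.0006156.
1/(A₁E₁) + 1/(A₂E₂) = 1/(2025×149×10³) + 1/(1325×109×10³) = 1.024×10⁻⁸ N⁻¹.
P = 0.0006156 / 1.024×10⁻⁸ = 60130 N = 60.13 kN.
σ_{bronze} = P/A₂ = 60130/1325 = 45.38 MPa, tensile.

σ ≈ 45.4 MPa (tensile)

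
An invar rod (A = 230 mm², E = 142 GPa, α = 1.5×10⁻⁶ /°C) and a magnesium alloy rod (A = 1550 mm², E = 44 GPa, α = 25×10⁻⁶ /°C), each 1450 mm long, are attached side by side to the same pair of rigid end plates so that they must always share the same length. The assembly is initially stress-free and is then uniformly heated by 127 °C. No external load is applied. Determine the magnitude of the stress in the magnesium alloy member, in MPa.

Both members must finish at the same length. With the larger α, the magnesium alloy tends to over-expand; the plates restrain it, putting the magnesium alloy in compression and the invar in tension. With no external load the two internal forces are equal and opposite, magnitude P.
Compatibility of the two members (thermal + elastic change equal): (α₁ − α₂)ΔT = P·[1/(A₁E₁) + 1/(A₂E₂)].
|α₁ − α₂|·ΔT = 23.5×10⁻⁶ × 127 = 0.002984.
1/(A₁E₁) + 1/(A₂E₂) = 1/(230×142×10³) + 1/(1550×44×10³) = 4.528×10⁻⁸ N⁻¹.
P = 0.002984 / 4.528×10⁻⁸ = 65910 N = 65.91 kN.
σ_{magnesium alloy} = P/A₂ = 65910/1550 = 42.52 MPa, compressive.

σ ≈ 42.5 MPa (compressive)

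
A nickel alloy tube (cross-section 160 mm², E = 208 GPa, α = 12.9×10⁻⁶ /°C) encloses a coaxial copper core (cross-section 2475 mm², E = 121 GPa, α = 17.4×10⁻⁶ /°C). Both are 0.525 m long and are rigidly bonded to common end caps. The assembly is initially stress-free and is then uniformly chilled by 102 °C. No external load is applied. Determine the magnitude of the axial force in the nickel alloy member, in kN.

P ≈ 13.7 kN (compressive in the nickel alloy)

Both members must finish at the same length. With the larger α, the copper tends to over-contract; the plates restrain it, putting the copper in tension and the nickel alloy in compression. With no external load the two internal forces are equal and opposite, magnitude P.
Setting the final lengths equal and cancelling L: (α₁ − α₂)ΔT = P/(A₁E₁) + P/(A₂E₂).
|α₁ − α₂|·ΔT = 4.5×10⁻⁶ × 102 = 0.000459.
1/(A₁E₁) + 1/(A₂E₂) = 1/(160×208×10³) + 1/(2475×121×10³) = 3.339×10⁻⁸ N⁻¹.
P = 0.000459 / 3.339×10⁻⁸ = 13750 N = 13.75 kN.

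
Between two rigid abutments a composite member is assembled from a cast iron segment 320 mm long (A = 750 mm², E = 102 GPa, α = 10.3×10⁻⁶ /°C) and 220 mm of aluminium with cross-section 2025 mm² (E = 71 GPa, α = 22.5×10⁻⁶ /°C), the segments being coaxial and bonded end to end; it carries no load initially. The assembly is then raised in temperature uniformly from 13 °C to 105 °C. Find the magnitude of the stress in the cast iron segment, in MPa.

Free thermal expansion of the whole bar: Σ αᵢΔT Lᵢ = 10.3×10⁻⁶×92×320 + 22.5×10⁻⁶×92×220 = 0.7586 mm.
The rigid supports impose zero overall length change; the single axial force P common to all segments must satisfy P Σ Lᵢ/(AᵢEᵢ) = δ_free.
Σ Lᵢ/(AᵢEᵢ) = 320/(750×102×10³) + 220/(2025×71×10³) = 5.713×10⁻⁶ mm/N.
So P = 0.7586 / 5.713×10⁻⁶ = 132.8 kN, compressive.
σ_{cast iron} = P / A = 132800 / 750 = 177 MPa.

σ ≈ 177 MPa (compressive)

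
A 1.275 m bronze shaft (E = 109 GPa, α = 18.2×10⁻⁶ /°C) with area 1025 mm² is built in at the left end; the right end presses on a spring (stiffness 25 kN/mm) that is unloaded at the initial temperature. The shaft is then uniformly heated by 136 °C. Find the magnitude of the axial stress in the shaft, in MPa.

σ ≈ 59.9 MPa (compressive)

The unrestrained thermal change is αΔT L = 18.2×10⁻⁶ × 136 × 1275 = 3.156 mm.
Let P be the compressive force at the spring. The shaft shortens elastically by PL/(AE) and the spring compresses by P/k; together these equal δ_free.
So P = δ_free / [L/(AE) + 1/k] = 3.156 / [ 1275/(1025×109×10³) + 1/(25×10³) ].
P = 3.156 / 5.141×10⁻⁵ = 61380 N.
σ = P/A = 61380/1025 = 59.89 MPa.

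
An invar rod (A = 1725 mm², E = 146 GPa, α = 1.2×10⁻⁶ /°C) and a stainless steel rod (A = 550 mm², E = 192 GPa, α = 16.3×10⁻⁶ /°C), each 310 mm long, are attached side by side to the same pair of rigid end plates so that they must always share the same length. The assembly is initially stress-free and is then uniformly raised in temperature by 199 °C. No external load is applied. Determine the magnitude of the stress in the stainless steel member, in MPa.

σ ≈ 406 MPa (compressive)

The stainless steel has the larger α, so on heating it would change length more than the invar if both were free. The rigid plates force a common final length, so the stainless steel is put into compression and the invar into tension, with equal and opposite forces P (no external load).
Compatibility of the two members (thermal + elastic change equal): (α₁ − α₂)ΔT = P·[1/(A₁E₁) + 1/(A₂E₂)].
|α₁ − α₂|·ΔT = 15.1×10⁻⁶ × 199 = 0.003005.
1/(A₁E₁) + 1/(A₂E₂) = 1/(1725×146×10³) + 1/(550×192×10³) = 1.344×10⁻⁸ N⁻¹.
So P = 0.003005 / 1.344×10⁻⁸ = 223.6 kN.
σ_{stainless steel} = P/A₂ = 223600/550 = 406.5 MPa, compressive.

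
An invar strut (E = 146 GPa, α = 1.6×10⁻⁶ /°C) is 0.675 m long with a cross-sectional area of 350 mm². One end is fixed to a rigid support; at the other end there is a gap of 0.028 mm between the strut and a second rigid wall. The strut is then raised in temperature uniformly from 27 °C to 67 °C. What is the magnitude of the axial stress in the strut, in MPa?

σ ≈ 3.29 MPa (compressive)

If the wall were absent the strut would grow by αΔT L = 1.6×10⁻⁶ × 40 × 675 = 0.0432 mm.
After closing the 0.028 mm clearance, 0.0432 − 0.028 = 0.0152 mm of expansion remains to be suppressed by the wall.
Compatibility: PL/(AE) = 0.0152 mm, so σ = P/A = E × (0.0152/675) = 3.288 MPa.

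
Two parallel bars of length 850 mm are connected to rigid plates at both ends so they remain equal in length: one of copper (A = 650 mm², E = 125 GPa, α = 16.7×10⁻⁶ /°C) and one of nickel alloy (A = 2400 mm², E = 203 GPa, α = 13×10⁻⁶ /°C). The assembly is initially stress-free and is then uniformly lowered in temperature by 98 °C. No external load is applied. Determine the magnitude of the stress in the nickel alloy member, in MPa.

σ ≈ 10.5 MPa (compressive)

Both members must finish at the same length. With the larger α, the copper tends to over-contract; the plates restrain it, putting the copper in tension and the nickel alloy in compression. With no external load the two internal forces are equal and opposite, magnitude P.
Equating the net (thermal + elastic) strains gives |α₁ − α₂|·ΔT = P·[1/(A₁E₁) + 1/(A₂E₂)].
|α₁ − α₂|·ΔT = 3.7×10⁻⁶ × 98 = 0.0003626.
1/(A₁E₁) + 1/(A₂E₂) = 1/(650×125×10³) + 1/(2400×203×10³) = 1.436×10⁻⁸ N⁻¹.
So P = 0.0003626 / 1.436×10⁻⁸ = 25.25 kN.
σ_{nickel alloy} = P/A₂ = 25250/2400 = 10.52 MPa, compressive.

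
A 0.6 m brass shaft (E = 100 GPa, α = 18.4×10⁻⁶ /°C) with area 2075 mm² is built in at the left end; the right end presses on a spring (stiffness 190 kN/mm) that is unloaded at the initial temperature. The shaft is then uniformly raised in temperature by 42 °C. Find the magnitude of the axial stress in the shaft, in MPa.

σ ≈ 27.4 MPa (compressive)

If the spring were absent the shaft would lengthen by αΔT L = 18.4×10⁻⁶ × 42 × 600 = 0.4637 mm.
Let P be the compressive force at the spring. The shaft shortens elastically by PL/(AE) and the spring compresses by P/k; together these equal δ_free.
P [ L/(AE) + 1/k ] = δ_free → P [ 600/(2075×100×10³) + 1/(190×10³) ] = 0.4637.
P = 0.4637 / 8.155×10⁻⁶ = 56860 N.
σ = P/A = 56860/2075 = 27.4 MPa.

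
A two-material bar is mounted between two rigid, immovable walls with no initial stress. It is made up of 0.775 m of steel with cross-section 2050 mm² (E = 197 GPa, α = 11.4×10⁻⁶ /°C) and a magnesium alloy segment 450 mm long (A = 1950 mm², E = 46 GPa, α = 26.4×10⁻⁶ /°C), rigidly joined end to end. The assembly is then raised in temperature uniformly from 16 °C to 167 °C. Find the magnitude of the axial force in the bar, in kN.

Free thermal expansion of the whole bar: Σ αᵢΔT Lᵢ = 11.4×10⁻⁶×151×775 + 26.4×10⁻⁶×151×450 = 3.128 mm.
The walls prevent any net length change, so an axial force P (same in every segment) develops. Compatibility: P · Σ Lᵢ/(AᵢEᵢ) = δ_free.
Σ Lᵢ/(AᵢEᵢ) = 775/(2050×197×10³) + 450/(1950×46×10³) = 6.936×10⁻⁶ mm/N.
P = 3.128 / 6.936×10⁻⁶ = 451000 N = 451 kN, compressive.

P ≈ 451 kN (compressive)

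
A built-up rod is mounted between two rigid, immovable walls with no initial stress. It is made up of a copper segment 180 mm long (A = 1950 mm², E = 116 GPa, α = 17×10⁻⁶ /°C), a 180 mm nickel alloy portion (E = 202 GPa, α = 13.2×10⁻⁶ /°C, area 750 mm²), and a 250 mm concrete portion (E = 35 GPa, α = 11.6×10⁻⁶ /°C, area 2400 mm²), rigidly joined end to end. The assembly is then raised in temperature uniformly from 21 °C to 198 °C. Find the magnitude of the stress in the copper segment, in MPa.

Free thermal expansion of the whole bar: Σ αᵢΔT Lᵢ = 17×10⁻⁶×177×180 + 13.2×10⁻⁶×177×180 + 11.6×10⁻⁶×177×250 = 1.475 mm.
The walls prevent any net length change, so an axial force P (same in every segment) develops. Compatibility: P · Σ Lᵢ/(AᵢEᵢ) = δ_free.
Σ Lᵢ/(AᵢEᵢ) = 180/(1950×116×10³) + 180/(750×202×10³) + 250/(2400×35×10³) = 4.96×10⁻⁶ mm/N.
P = 1.475 / 4.96×10⁻⁶ = 297500 N = 297.5 kN, compressive.
σ_{copper} = P / A = 297500 / 1950 = 152.5 MPa.

σ ≈ 153 MPa (compressive)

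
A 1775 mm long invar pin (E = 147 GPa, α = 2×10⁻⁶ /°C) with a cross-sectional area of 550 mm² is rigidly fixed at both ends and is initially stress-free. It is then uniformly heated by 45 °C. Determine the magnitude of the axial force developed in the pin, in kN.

Full restraint means ε = 0, so the stress is σ = EαΔT = 147×10³ × 2×10⁻⁶ × 45 = 13.23 MPa.
P = AEαΔT = 550 × 147×10³ × 2×10⁻⁶ × 45 = 7.276 kN (compressive).

P ≈ 7.28 kN (compressive)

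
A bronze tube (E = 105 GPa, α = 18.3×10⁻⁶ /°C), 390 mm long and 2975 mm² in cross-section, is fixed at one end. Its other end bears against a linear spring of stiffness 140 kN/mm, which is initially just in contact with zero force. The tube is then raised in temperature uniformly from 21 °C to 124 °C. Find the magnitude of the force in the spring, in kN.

P ≈ 87.6 kN

If the spring were absent the tube would lengthen by αΔT L = 18.3×10⁻⁶ × 103 × 390 = 0.7351 mm.
Let P be the compressive force at the spring. The tube shortens elastically by PL/(AE) and the spring compresses by P/k; together these equal δ_free.
P [ L/(AE) + 1/k ] = δ_free → P [ 390/(2975×105×10³) + 1/(140×10³) ] = 0.7351.
P = 0.7351 / 8.391×10⁻⁶ = 87600 N.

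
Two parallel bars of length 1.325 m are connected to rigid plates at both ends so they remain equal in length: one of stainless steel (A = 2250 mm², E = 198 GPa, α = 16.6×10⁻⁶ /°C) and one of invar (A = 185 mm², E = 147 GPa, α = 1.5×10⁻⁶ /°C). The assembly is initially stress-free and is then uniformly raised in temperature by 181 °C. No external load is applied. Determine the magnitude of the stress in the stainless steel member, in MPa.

Equilibrium of a rigid end plate with no external load gives equal and opposite internal forces ±P in the two members. Since α_{stainless steel} > α_{invar}, heating drives the stainless steel into compression and the invar into tension.
Setting the final lengths equal and cancelling L: (α₁ − α₂)ΔT = P/(A₁E₁) + P/(A₂E₂).
|α₁ − α₂|·ΔT = 15.1×10⁻⁶ × 181 = 0.002733.
1/(A₁E₁) + 1/(A₂E₂) = 1/(2250×198×10³) + 1/(185×147×10³) = 3.902×10⁻⁸ N⁻¹.
So P = 0.002733 / 3.902×10⁻⁸ = 70.05 kN.
σ_{stainless steel} = P/A₁ = 70050/2250 = 31.13 MPa, compressive.

σ ≈ 31.1 MPa (compressive)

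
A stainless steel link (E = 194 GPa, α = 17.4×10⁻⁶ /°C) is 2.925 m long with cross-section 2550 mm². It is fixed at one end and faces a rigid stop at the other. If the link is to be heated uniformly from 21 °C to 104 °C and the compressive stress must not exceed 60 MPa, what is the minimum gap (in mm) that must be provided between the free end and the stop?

Free expansion if unrestrained: δ_free = αΔT L = 17.4×10⁻⁶ × 83 × 2925 = 4.224 mm.
At the allowable stress the elastic shortening the wall may impose is σL/E = 60 × 2925 / (194×10³) = 0.9046 mm.
The gap must absorb the remainder: g_min = 4.224 − 0.9046 = 3.32 mm.

g ≈ 3.32 mm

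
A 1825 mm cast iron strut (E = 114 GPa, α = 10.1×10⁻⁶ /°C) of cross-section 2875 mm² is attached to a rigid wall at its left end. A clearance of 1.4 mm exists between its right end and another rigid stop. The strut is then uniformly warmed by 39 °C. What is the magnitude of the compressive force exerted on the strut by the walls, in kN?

Free thermal elongation = αΔT L = 10.1×10⁻⁶ × 39 × 1825 = 0.7189 mm.
This is smaller than the 1.4 mm clearance, so the strut expands freely without reaching the stop — the stress is zero.

P ≈ 0 kN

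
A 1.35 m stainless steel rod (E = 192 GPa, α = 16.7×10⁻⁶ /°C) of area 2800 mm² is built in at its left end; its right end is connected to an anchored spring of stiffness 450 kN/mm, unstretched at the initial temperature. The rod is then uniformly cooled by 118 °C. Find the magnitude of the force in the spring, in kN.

P ≈ 562 kN

Free thermal contraction: δ_free = αΔT L = 16.7×10⁻⁶ × 118 × 1350 = 2.66 mm.
Let P be the tensile force in the spring. The rod extends elastically by PL/(AE) and the spring stretches by P/k; together these equal δ_free.
P [ L/(AE) + 1/k ] = δ_free → P [ 1350/(2800×192×10³) + 1/(450×10³) ] = 2.66.
P = 2.66 / 4.733×10⁻⁶ = 562000 N.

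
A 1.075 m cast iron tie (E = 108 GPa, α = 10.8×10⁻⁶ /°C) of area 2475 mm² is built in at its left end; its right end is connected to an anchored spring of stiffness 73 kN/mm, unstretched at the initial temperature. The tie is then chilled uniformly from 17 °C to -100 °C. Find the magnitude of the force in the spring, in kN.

Free thermal contraction: δ_free = αΔT L = 10.8×10⁻⁶ × 117 × 1075 = 1.358 mm.
With a force P in the spring, the elastic change of the tie is PL/(AE) and that of the spring is P/k; compatibility requires their sum to equal δ_free.
P [ L/(AE) + 1/k ] = δ_free → P [ 1075/(2475×108×10³) + 1/(73×10³) ] = 1.358.
P = 1.358 / 1.772×10⁻⁵ = 76660 N.

P ≈ 76.7 kN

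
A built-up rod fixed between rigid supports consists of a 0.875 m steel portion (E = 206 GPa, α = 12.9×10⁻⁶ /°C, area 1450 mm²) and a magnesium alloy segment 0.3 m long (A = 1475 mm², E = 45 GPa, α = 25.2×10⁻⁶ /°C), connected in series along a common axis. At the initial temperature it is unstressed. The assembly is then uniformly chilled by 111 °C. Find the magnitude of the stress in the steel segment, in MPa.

σ ≈ 194 MPa (tensile)

Free thermal contraction of the whole bar: Σ αᵢΔT Lᵢ = 12.9×10⁻⁶×111×875 + 25.2×10⁻⁶×111×300 = 2.092 mm.
The walls prevent any net length change, so an axial force P (same in every segment) develops. Compatibility: P · Σ Lᵢ/(AᵢEᵢ) = δ_free.
Σ Lᵢ/(AᵢEᵢ) = 875/(1450×206×10³) + 300/(1475×45×10³) = 7.449×10⁻⁶ mm/N.
P = 2.092 / 7.449×10⁻⁶ = 280800 N = 280.8 kN, tensile.
σ_{steel} = P / A = 280800 / 1450 = 193.7 MPa.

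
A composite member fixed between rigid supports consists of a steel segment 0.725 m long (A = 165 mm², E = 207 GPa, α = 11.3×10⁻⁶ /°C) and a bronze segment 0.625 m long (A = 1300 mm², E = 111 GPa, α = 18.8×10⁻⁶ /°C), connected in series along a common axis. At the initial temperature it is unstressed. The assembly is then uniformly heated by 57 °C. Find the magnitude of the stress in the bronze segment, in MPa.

With the walls removed the bar would change length by δ_free = Σ αᵢΔT Lᵢ = 11.3×10⁻⁶×57×725 + 18.8×10⁻⁶×57×625 = 1.137 mm.
The walls prevent any net length change, so an axial force P (same in every segment) develops. Compatibility: P · Σ Lᵢ/(AᵢEᵢ) = δ_free.
The series flexibility is Σ Lᵢ/(AᵢEᵢ) = 725/(165×207×10³) + 625/(1300×111×10³) = 2.556×10⁻⁵ mm/N.
So P = 1.137 / 2.556×10⁻⁵ = 44.48 kN, compressive.
σ_{bronze} = P / A = 44480 / 1300 = 34.21 MPa.

σ ≈ 34.2 MPa (compressive)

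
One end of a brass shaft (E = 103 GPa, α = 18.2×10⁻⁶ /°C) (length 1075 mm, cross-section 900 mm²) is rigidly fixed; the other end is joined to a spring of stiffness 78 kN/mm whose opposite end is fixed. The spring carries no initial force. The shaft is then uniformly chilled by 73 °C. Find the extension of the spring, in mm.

δ ≈ 0.75 mm

The unrestrained thermal change is αΔT L = 18.2×10⁻⁶ × 73 × 1075 = 1.428 mm.
With a force P in the spring, the elastic change of the shaft is PL/(AE) and that of the spring is P/k; compatibility requires their sum to equal δ_free.
So P = δ_free / [L/(AE) + 1/k] = 1.428 / [ 1075/(900×103×10³) + 1/(78×10³) ].
P = 1.428 / 2.442×10⁻⁵ = 58490 N.
Spring extension = P/k = 58490/(78×10³) = 0.7499 mm.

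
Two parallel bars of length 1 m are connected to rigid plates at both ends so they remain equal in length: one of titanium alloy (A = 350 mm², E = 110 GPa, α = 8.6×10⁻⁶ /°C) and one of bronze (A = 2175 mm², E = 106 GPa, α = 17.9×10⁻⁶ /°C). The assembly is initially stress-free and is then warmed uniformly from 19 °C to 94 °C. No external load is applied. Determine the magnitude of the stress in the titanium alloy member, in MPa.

σ ≈ 65.7 MPa (tensile)

Equilibrium of a rigid end plate with no external load gives equal and opposite internal forces ±P in the two members. Since α_{bronze} > α_{titanium alloy}, heating drives the bronze into compression and the titanium alloy into tension.
Compatibility of the two members (thermal + elastic change equal): (α₁ − α₂)ΔT = P·[1/(A₁E₁) + 1/(A₂E₂)].
|α₁ − α₂|·ΔT = 9.3×10⁻⁶ × 75 = 0.0006975.
1/(A₁E₁) + 1/(A₂E₂) = 1/(350×110×10³) + 1/(2175×106×10³) = 3.031×10⁻⁸ N⁻¹.
P = 0.0006975 / 3.031×10⁻⁸ = 23010 N = 23.01 kN.
σ_{titanium alloy} = P/A₁ = 23010/350 = 65.75 MPa, tensile.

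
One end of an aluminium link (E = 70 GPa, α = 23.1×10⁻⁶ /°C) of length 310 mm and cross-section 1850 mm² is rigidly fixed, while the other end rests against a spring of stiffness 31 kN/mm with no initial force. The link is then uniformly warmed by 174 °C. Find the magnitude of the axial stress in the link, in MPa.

Free thermal expansion: δ_free = αΔT L = 23.1×10⁻⁶ × 174 × 310 = 1.246 mm.
Let P be the compressive force at the spring. The link shortens elastically by PL/(AE) and the spring compresses by P/k; together these equal δ_free.
So P = δ_free / [L/(AE) + 1/k] = 1.246 / [ 310/(1850×70×10³) + 1/(31×10³) ].
P = 1.246 / 3.465×10⁻⁵ = 35960 N.
σ = P/A = 35960/1850 = 19.44 MPa.

σ ≈ 19.4 MPa (compressive)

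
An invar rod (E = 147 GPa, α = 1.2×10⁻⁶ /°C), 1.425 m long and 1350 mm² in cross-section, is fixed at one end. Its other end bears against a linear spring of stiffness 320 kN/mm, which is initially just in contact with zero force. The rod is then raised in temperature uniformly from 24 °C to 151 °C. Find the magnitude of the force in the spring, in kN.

P ≈ 21.1 kN

If the spring were absent the rod would lengthen by αΔT L = 1.2×10⁻⁶ × 127 × 1425 = 0.2172 mm.
Let P be the compressive force at the spring. The rod shortens elastically by PL/(AE) and the spring compresses by P/k; together these equal δ_free.
So P = δ_free / [L/(AE) + 1/k] = 0.2172 / [ 1425/(1350×147×10³) + 1/(320×10³) ].
P = 0.2172 / 1.031×10⁻⁵ = 21070 N.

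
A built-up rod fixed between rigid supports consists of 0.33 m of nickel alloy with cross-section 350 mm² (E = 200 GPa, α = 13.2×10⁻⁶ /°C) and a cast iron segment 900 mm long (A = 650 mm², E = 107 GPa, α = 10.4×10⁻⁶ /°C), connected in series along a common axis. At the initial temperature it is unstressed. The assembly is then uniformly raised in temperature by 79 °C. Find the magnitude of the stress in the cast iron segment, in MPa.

Free thermal expansion of the whole bar: Σ αᵢΔT Lᵢ = 13.2×10⁻⁶×79×330 + 10.4×10⁻⁶×79×900 = 1.084 mm.
The walls prevent any net length change, so an axial force P (same in every segment) develops. Compatibility: P · Σ Lᵢ/(AᵢEᵢ) = δ_free.
The series flexibility is Σ Lᵢ/(AᵢEᵢ) = 330/(350×200×10³) + 900/(650×107×10³) = 1.765×10⁻⁵ mm/N.
P = 1.084 / 1.765×10⁻⁵ = 61380 N = 61.38 kN, compressive.
σ_{cast iron} = P / A = 61380 / 650 = 94.42 MPa.

σ ≈ 94.4 MPa (compressive)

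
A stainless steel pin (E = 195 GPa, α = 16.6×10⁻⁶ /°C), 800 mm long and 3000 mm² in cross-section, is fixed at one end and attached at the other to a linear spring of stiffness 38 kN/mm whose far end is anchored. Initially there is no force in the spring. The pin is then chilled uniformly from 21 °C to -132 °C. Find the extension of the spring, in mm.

If the spring were absent the pin would shorten by αΔT L = 16.6×10⁻⁶ × 153 × 800 = 2.032 mm.
With a force P in the spring, the elastic change of the pin is PL/(AE) and that of the spring is P/k; compatibility requires their sum to equal δ_free.
P [ L/(AE) + 1/k ] = δ_free → P [ 800/(3000×195×10³) + 1/(38×10³) ] = 2.032.
P = 2.032 / 2.768×10⁻⁵ = 73400 N.
Spring extension = P/k = 73400/(38×10³) = 1.931 mm.

δ ≈ 1.93 mm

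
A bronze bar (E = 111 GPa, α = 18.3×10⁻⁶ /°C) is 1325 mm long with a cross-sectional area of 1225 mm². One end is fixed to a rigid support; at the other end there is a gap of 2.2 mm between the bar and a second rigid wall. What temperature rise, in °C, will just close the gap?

Contact occurs when the free expansion equals the gap: αΔT L = 2.2 mm.
ΔT = 2.2 / (18.3×10⁻⁶ × 1325) = 90.73 °C.

ΔT ≈ 90.7 °C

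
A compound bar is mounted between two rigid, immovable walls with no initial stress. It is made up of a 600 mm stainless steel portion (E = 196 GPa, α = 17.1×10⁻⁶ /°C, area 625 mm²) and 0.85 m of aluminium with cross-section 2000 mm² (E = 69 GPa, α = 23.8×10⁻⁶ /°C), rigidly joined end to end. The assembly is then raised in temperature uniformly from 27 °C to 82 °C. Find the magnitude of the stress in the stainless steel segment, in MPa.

σ ≈ 243 MPa (compressive)

If the supports were absent, the total length change would be Σ αᵢΔT Lᵢ = 17.1×10⁻⁶×55×600 + 23.8×10⁻⁶×55×850 = 1.677 mm.
The walls prevent any net length change, so an axial force P (same in every segment) develops. Compatibility: P · Σ Lᵢ/(AᵢEᵢ) = δ_free.
Σ Lᵢ/(AᵢEᵢ) = 600/(625×196×10³) + 850/(2000×69×10³) = 1.106×10⁻⁵ mm/N.
So P = 1.677 / 1.106×10⁻⁵ = 151.7 kN, compressive.
σ_{stainless steel} = P / A = 151700 / 625 = 242.7 MPa.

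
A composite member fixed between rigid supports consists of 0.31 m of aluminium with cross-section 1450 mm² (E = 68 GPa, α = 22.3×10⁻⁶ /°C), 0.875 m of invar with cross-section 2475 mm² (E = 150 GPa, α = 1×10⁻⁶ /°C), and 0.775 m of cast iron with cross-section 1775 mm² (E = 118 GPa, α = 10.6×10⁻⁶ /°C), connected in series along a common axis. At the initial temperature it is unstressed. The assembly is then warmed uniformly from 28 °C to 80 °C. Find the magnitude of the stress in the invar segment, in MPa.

σ ≈ 36.5 MPa (compressive)

If the supports were absent, the total length change would be Σ αᵢΔT Lᵢ = 22.3×10⁻⁶×52×310 + 1×10⁻⁶×52×875 + 10.6×10⁻⁶×52×775 = 0.8322 mm.
The walls prevent any net length change, so an axial force P (same in every segment) develops. Compatibility: P · Σ Lᵢ/(AᵢEᵢ) = δ_free.
Σ Lᵢ/(AᵢEᵢ) = 310/(1450×68×10³) + 875/(2475×150×10³) + 775/(1775×118×10³) = 9.201×10⁻⁶ mm/N.
So P = 0.8322 / 9.201×10⁻⁶ = 90.44 kN, compressive.
σ_{invar} = P / A = 90440 / 2475 = 36.54 MPa.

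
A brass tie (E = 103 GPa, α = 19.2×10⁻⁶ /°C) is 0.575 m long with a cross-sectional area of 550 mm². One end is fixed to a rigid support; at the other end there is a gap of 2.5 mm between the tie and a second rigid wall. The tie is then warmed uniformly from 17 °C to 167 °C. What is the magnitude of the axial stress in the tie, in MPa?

Free thermal elongation = αΔT L = 19.2×10⁻⁶ × 150 × 575 = 1.656 mm.
This is smaller than the 2.5 mm clearance, so the tie expands freely without reaching the stop — the stress is zero.

σ ≈ 0 MPa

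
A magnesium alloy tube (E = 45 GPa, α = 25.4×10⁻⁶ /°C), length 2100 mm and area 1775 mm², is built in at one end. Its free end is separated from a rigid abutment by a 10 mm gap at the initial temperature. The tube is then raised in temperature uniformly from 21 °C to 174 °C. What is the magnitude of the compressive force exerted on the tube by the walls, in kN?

If the wall were absent the tube would grow by αΔT L = 25.4×10⁻⁶ × 153 × 2100 = 8.161 mm.
Since δ_free = 8.16 mm is less than the 10 mm gap, the tube never touches the wall. No axial force develops.

P ≈ 0 kN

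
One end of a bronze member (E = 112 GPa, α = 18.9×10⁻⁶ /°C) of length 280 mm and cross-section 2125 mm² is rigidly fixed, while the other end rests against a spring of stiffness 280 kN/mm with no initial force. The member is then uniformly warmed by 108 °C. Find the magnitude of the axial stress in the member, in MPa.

Free thermal expansion: δ_free = αΔT L = 18.9×10⁻⁶ × 108 × 280 = 0.5715 mm.
Let P be the compressive force at the spring. The member shortens elastically by PL/(AE) and the spring compresses by P/k; together these equal δ_free.
P [ L/(AE) + 1/k ] = δ_free → P [ 280/(2125×112×10³) + 1/(280×10³) ] = 0.5715.
P = 0.5715 / 4.748×10⁻⁶ = 120400 N.
σ = P/A = 120400/2125 = 56.65 MPa.

σ ≈ 56.6 MPa (compressive)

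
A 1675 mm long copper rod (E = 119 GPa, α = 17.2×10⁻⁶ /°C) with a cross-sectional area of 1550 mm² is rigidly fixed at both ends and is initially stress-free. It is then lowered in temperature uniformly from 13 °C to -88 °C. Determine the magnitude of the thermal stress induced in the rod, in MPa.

σ ≈ 207 MPa (tensile)

Because both ends are immovable the net strain is zero, and the suppressed thermal strain is αΔT = 17.2×10⁻⁶ × 101 = 1737.2×10⁻⁶.
σ = EαΔT = 119×10³ × 17.2×10⁻⁶ × 101 = 206.7 MPa (tensile; the rod is trying to contract).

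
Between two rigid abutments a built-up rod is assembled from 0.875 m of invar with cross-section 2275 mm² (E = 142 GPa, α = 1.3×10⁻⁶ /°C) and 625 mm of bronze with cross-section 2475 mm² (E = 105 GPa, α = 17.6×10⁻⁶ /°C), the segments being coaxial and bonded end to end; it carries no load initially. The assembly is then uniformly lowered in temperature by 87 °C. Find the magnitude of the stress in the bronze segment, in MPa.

σ ≈ 83.4 MPa (tensile)

Free thermal contraction of the whole bar: Σ αᵢΔT Lᵢ = 1.3×10⁻⁶×87×875 + 17.6×10⁻⁶×87×625 = 1.056 mm.
The rigid supports impose zero overall length change; the single axial force P common to all segments must satisfy P Σ Lᵢ/(AᵢEᵢ) = δ_free.
The series flexibility is Σ Lᵢ/(AᵢEᵢ) = 875/(2275×142×10³) + 625/(2475×105×10³) = 5.114×10⁻⁶ mm/N.
Hence P = δ_free / Σ(L/AE) = 1.056/5.114×10⁻⁶ = 206.5 kN (tensile).
σ_{bronze} = P / A = 206500 / 2475 = 83.44 MPa.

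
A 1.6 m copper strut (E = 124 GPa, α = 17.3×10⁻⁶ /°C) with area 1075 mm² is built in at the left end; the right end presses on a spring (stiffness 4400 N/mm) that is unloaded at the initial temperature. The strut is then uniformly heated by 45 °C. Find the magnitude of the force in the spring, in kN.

If the spring were absent the strut would lengthen by αΔT L = 17.3×10⁻⁶ × 45 × 1600 = 1.246 mm.
With a force P in the spring, the elastic change of the strut is PL/(AE) and that of the spring is P/k; compatibility requires their sum to equal δ_free.
P [ L/(AE) + 1/k ] = δ_free → P [ 1600/(1075×124×10³) + 1/(4400) ] = 1.246.
P = 1.246 / 0.0002393 = 5206 N.

P ≈ 5.21 kN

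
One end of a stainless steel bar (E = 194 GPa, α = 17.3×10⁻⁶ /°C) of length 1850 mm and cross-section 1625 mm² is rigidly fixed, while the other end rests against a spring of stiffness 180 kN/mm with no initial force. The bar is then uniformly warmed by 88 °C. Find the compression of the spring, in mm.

If the spring were absent the bar would lengthen by αΔT L = 17.3×10⁻⁶ × 88 × 1850 = 2.816 mm.
With a force P in the spring, the elastic change of the bar is PL/(AE) and that of the spring is P/k; compatibility requires their sum to equal δ_free.
P [ L/(AE) + 1/k ] = δ_free → P [ 1850/(1625×194×10³) + 1/(180×10³) ] = 2.816.
P = 2.816 / 1.142×10⁻⁵ = 246500 N.
Spring compression = P/k = 246500/(180×10³) = 1.37 mm.

δ ≈ 1.37 mm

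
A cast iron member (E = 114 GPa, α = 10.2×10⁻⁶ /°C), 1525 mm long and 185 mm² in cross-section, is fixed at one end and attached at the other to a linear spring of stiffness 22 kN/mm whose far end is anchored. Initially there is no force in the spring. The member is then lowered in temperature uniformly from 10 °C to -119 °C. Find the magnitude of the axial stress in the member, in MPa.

σ ≈ 92.1 MPa (tensile)

If the spring were absent the member would shorten by αΔT L = 10.2×10⁻⁶ × 129 × 1525 = 2.007 mm.
With a force P in the spring, the elastic change of the member is PL/(AE) and that of the spring is P/k; compatibility requires their sum to equal δ_free.
P [ L/(AE) + 1/k ] = δ_free → P [ 1525/(185×114×10³) + 1/(22×10³) ] = 2.007.
P = 2.007 / 0.0001178 = 17040 N.
σ = P/A = 17040/185 = 92.1 MPa.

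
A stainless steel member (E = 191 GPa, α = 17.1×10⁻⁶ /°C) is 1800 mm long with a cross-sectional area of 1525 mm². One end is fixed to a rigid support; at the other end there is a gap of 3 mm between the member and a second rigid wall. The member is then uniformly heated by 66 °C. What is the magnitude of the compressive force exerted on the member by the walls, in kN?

P ≈ 0 kN

Free thermal elongation = αΔT L = 17.1×10⁻⁶ × 66 × 1800 = 2.031 mm.
Since δ_free = 2.03 mm is less than the 3 mm gap, the member never touches the wall. No axial force develops.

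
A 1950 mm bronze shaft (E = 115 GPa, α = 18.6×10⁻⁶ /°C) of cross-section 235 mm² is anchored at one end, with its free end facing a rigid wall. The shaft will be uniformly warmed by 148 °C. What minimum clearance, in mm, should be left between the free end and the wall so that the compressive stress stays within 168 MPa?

With no wall the shaft would lengthen by αΔT L = 18.6×10⁻⁶ × 148 × 1950 = 5.368 mm.
A stress of 168 MPa corresponds to the wall pushing the shaft back by σL/E = 168×1950/(115×10³) = 2.849 mm.
So the gap has to take up the difference, g_min = δ_free − σL/E = 5.368 − 2.849 = 2.519 mm.

g ≈ 2.52 mm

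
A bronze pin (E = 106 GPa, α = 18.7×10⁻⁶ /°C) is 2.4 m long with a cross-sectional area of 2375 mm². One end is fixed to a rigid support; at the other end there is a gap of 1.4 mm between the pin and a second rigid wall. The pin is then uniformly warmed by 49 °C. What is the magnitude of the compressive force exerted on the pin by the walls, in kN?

If the wall were absent the pin would grow by αΔT L = 18.7×10⁻⁶ × 49 × 2400 = 2.199 mm.
This exceeds the 1.4 mm gap, so the wall pushes back. The portion of expansion that must be recovered elastically is δ_free − gap = 2.199 − 1.4 = 0.7991 mm.
Compatibility: PL/(AE) = 0.7991 mm, so σ = P/A = E × (0.7991/2400) = 35.29 MPa.
Force on the wall = σA = 35.29 × 2375 mm² = 83.82 kN.

P ≈ 83.8 kN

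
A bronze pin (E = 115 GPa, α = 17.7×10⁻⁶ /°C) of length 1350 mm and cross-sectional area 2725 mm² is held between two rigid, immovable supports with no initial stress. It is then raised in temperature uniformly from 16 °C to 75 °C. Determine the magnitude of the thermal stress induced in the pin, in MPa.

σ ≈ 120 MPa (compressive)

The supports are rigid, so the total axial strain is zero. The restrained thermal strain is ε = αΔT = 17.7×10⁻⁶ × 59 = 1044.3×10⁻⁶.
σ = EαΔT = 115×10³ × 17.7×10⁻⁶ × 59 = 120.1 MPa (compressive; the pin is trying to expand).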